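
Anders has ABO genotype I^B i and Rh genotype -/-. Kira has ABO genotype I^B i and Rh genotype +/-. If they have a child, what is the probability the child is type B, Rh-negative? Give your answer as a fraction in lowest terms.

ABO cross I^B i × I^B i → offspring phenotypes: 1/4 O, 3/4 B.
Rh cross -/- × +/- → 1/2 Rh+, 1/2 Rh-.
Independent loci: P(type B, Rh-negative) = 3/4 × 1/2 = 3/8.

3/8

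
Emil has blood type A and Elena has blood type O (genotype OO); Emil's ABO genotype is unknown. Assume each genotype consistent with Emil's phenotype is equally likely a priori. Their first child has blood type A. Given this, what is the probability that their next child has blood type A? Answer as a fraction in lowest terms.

5/6

Possible genotypes: Emil ∈ {AA, AO}; Elena ∈ {OO}.
Weight each parental genotype pair by prior × P(type-A child):
  AA × OO: posterior weight 2/3; P(next child type A) = 1.
  AO × OO: posterior weight 1/3; P(next child type A) = 1/2.
Weighted sum = 5/6.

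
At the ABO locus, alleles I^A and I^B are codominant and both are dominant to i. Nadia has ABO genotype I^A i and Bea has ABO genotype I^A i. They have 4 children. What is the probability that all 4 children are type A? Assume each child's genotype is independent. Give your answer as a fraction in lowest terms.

ABO cross I^A i × I^A i → 1/4 O, 3/4 A.
So P(type A) = 3/4 per child.
All 4 independent: (3/4)^4 = 81/256.

81/256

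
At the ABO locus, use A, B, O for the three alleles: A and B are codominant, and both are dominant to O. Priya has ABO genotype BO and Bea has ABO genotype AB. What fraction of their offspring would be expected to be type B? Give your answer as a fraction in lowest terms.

ABO cross BO × AB → offspring phenotypes: 1/4 A, 1/2 B, 1/4 AB.
So P(type B) = 1/2.

1/2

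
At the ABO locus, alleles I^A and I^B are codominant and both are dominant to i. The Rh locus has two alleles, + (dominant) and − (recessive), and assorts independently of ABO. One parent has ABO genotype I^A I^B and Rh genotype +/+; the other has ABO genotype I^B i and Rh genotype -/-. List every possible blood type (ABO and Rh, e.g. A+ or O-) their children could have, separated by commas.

Gametes from I^A I^B × I^B i give offspring ABO genotypes I^A I^B, I^A i, I^B I^B, I^B i, i.e. phenotypes A, B, AB.
Rh cross +/+ × -/- → phenotypes Rh+.
Combining independently: A+, B+, AB+.

A+, B+, AB+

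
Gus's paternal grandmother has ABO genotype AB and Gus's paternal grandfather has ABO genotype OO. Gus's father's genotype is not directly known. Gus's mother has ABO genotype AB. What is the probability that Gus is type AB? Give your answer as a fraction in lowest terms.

1/4

Gus's father's ABO genotype from AB × OO: 1/2 AO, 1/2 BO.
Crossing each possibility with the mother AB and summing P(type AB): 1/2·1/4 + 1/2·1/4 = 1/4.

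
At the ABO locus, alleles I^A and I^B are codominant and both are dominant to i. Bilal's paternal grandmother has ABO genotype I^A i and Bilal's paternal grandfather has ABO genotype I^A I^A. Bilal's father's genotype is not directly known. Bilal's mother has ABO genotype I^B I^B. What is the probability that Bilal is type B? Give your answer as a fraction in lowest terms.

Bilal's father's ABO genotype from I^A i × I^A I^A: 1/2 I^A I^A, 1/2 I^A i.
Crossing each possibility with the mother I^B I^B and summing P(type B): 1/2·0 + 1/2·1/2 = 1/4.

1/4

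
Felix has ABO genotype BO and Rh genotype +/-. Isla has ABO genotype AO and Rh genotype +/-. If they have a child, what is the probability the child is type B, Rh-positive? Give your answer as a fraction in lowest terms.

3/16

ABO cross BO × AO → offspring phenotypes: 1/4 O, 1/4 A, 1/4 B, 1/4 AB.
Rh cross +/- × +/- → 3/4 Rh+, 1/4 Rh-.
Independent loci: P(type B, Rh-positive) = 1/4 × 3/4 = 3/16.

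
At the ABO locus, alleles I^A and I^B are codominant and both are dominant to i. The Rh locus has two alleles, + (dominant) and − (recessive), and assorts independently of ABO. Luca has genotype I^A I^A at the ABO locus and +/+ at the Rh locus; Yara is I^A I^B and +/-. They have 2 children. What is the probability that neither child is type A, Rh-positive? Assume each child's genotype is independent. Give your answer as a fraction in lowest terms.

ABO cross I^A I^A × I^A I^B → 1/2 A, 1/2 AB.
Rh cross +/+ × +/- → 1 Rh+; so P(type A, Rh-positive) = 1/2 × 1 = 1/2 per child.
P(not type A, Rh-positive) = 1/2 for one child; (1/2)^2 = 1/4.

1/4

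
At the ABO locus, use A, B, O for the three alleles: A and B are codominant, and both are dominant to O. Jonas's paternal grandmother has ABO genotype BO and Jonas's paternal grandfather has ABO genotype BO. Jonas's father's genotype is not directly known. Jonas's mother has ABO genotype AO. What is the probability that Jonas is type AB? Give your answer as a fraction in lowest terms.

1/4

Jonas's father's ABO genotype from BO × BO: 1/4 BB, 1/2 BO, 1/4 OO.
Crossing each possibility with the mother AO and summing P(type AB): 1/4·1/2 + 1/2·1/4 + 1/4·0 = 1/4.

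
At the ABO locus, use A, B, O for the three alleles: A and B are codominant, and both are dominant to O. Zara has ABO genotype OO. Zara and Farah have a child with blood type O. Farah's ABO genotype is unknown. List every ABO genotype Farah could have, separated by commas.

For each candidate genotype of Farah, check whether crossing it with OO can produce every observed child phenotype.
  AA → possible child types {A} ✗
  AB → possible child types {A, B} ✗
  AO → possible child types {O, A} ✓
  BB → possible child types {B} ✗
  BO → possible child types {O, B} ✓
  OO → possible child types {O} ✓

AO, BO, OO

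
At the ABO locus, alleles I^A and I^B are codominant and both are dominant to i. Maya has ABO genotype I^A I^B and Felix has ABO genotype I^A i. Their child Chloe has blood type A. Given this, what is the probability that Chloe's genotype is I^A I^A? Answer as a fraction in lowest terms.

1/2

Cross I^A I^B × I^A i → 1/4 I^A I^A, 1/4 I^A I^B, 1/4 I^A i, 1/4 I^B i.
Type-A genotypes among offspring: I^A I^A (1/4), I^A i (1/4); total 1/2.
P(I^A I^A | type A) = (1/4) / (1/2) = 1/2.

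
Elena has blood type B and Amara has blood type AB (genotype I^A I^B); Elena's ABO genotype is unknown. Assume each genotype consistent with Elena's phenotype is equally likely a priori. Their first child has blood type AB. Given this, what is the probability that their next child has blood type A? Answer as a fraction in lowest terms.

Possible genotypes: Elena ∈ {I^B I^B, I^B i}; Amara ∈ {I^A I^B}.
Weight each parental genotype pair by prior × P(type-AB child):
  I^B I^B × I^A I^B: posterior weight 2/3; P(next child type A) = 0.
  I^B i × I^A I^B: posterior weight 1/3; P(next child type A) = 1/4.
Weighted sum = 1/12.

1/12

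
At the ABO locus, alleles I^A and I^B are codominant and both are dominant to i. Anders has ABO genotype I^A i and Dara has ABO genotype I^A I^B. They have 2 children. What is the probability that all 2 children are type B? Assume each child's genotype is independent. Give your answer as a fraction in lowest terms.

1/16

ABO cross I^A i × I^A I^B → 1/2 A, 1/4 B, 1/4 AB.
So P(type B) = 1/4 per child.
All 2 independent: (1/4)^2 = 1/16.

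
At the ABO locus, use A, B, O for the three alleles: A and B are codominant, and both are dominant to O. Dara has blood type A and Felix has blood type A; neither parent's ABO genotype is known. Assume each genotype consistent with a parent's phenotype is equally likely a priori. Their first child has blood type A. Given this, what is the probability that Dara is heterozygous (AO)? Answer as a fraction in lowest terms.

Possible genotypes: Dara ∈ {AA, AO}; Felix ∈ {AA, AO}.
Weight each parental genotype pair by prior × P(type-A child):
  AA × AA: posterior weight 4/15.
  AA × AO: posterior weight 4/15.
  AO × AA: posterior weight 4/15.
  AO × AO: posterior weight 1/5.
Sum the posterior weight over pairs where Dara is AO: 7/15.

7/15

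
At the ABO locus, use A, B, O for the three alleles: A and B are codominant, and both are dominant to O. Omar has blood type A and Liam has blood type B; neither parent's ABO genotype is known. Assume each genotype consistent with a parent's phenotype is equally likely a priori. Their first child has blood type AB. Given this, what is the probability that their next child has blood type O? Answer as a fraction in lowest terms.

Possible genotypes: Omar ∈ {AA, AO}; Liam ∈ {BB, BO}.
Weight each parental genotype pair by prior × P(type-AB child):
  AA × BB: posterior weight 4/9; P(next child type O) = 0.
  AA × BO: posterior weight 2/9; P(next child type O) = 0.
  AO × BB: posterior weight 2/9; P(next child type O) = 0.
  AO × BO: posterior weight 1/9; P(next child type O) = 1/4.
Weighted sum = 1/36.

1/36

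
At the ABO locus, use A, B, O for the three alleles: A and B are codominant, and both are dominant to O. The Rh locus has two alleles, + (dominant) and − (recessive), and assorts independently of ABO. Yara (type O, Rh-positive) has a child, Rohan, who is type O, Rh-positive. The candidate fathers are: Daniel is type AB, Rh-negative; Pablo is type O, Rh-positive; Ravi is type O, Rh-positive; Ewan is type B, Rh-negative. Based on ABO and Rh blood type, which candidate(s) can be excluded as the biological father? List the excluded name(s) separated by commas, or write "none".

Daniel

A candidate is excluded only if no genotype consistent with his phenotype could produce a type O, Rh-positive child with a type O, Rh-positive mother.
Daniel (type AB, Rh-): no genotype consistent with that phenotype can produce a type-O Rh+ child with a type-O mother.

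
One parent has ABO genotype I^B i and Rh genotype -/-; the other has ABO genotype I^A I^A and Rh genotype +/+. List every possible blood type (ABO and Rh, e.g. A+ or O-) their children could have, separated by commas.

Gametes from I^B i × I^A I^A give offspring ABO genotypes I^A I^B, I^A i, i.e. phenotypes A, AB.
Rh cross -/- × +/+ → phenotypes Rh+.
Combining independently: A+, AB+.

A+, AB+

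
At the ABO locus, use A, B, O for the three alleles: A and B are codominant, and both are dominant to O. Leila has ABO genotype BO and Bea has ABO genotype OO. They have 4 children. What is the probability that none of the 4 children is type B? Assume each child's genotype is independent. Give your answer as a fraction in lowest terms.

ABO cross BO × OO → 1/2 O, 1/2 B.
So P(type B) = 1/2 per child.
P(not type B) = 1/2 for one child; (1/2)^4 = 1/16.

1/16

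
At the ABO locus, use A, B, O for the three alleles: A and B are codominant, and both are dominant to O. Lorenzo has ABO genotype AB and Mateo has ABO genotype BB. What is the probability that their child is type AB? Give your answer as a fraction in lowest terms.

ABO cross AB × BB → offspring phenotypes: 1/2 B, 1/2 AB.
So P(type AB) = 1/2.

1/2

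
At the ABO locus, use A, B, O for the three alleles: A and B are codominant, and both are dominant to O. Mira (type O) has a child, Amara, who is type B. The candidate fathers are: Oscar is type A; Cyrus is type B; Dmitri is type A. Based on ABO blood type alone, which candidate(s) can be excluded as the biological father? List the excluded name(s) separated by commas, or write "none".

Oscar, Dmitri

A candidate is excluded only if no genotype consistent with his phenotype could produce a type B child with a type O mother.
Oscar (type A): no genotype consistent with that phenotype can produce a type-B child with a type-O mother.
Dmitri (type A): no genotype consistent with that phenotype can produce a type-B child with a type-O mother.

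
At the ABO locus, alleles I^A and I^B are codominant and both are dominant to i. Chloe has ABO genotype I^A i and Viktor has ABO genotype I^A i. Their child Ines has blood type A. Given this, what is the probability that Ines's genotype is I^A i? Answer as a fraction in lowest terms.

Cross I^A i × I^A i → 1/4 I^A I^A, 1/2 I^A i, 1/4 i i.
Type-A genotypes among offspring: I^A I^A (1/4), I^A i (1/2); total 3/4.
P(I^A i | type A) = (1/2) / (3/4) = 2/3.

2/3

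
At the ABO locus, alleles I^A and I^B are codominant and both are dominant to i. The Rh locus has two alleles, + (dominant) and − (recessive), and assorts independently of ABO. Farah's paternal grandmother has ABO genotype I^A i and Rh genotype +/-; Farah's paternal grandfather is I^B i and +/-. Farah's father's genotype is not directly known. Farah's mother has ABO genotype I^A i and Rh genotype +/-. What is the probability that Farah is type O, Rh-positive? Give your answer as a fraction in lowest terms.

3/16

Farah's father's ABO genotype from I^A i × I^B i: 1/4 I^A I^B, 1/4 I^A i, 1/4 I^B i, 1/4 i i.
Crossing each possibility with the mother I^A i and summing P(type O): 1/4·0 + 1/4·1/4 + 1/4·1/4 + 1/4·1/2 = 1/4.
Similarly for Rh via the father's Rh distribution: P(Rh+) = 3/4.
Independent loci: 1/4 × 3/4 = 3/16.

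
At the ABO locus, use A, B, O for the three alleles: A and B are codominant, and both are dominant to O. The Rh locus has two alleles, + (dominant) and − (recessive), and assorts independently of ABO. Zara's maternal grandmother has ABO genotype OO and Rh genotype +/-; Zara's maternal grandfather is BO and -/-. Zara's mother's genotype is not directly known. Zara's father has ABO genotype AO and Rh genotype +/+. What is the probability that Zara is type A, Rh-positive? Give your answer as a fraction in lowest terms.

Zara's mother's ABO genotype from OO × BO: 1/2 BO, 1/2 OO.
Crossing each possibility with the father AO and summing P(type A): 1/2·1/4 + 1/2·1/2 = 3/8.
Similarly for Rh via the mother's Rh distribution: P(Rh+) = 1.
Independent loci: 3/8 × 1 = 3/8.

3/8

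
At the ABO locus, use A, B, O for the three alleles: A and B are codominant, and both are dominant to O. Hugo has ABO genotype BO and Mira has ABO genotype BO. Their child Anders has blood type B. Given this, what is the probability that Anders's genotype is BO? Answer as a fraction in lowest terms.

2/3

Cross BO × BO → 1/4 BB, 1/2 BO, 1/4 OO.
Type-B genotypes among offspring: BB (1/4), BO (1/2); total 3/4.
P(BO | type B) = (1/2) / (3/4) = 2/3.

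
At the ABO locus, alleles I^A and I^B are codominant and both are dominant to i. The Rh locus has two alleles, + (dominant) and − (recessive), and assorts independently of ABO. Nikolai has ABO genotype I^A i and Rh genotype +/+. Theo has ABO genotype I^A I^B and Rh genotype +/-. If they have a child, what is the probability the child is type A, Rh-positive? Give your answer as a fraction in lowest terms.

ABO cross I^A i × I^A I^B → offspring phenotypes: 1/2 A, 1/4 B, 1/4 AB.
Rh cross +/+ × +/- → 1 Rh+.
Independent loci: P(type A, Rh-positive) = 1/2 × 1 = 1/2.

1/2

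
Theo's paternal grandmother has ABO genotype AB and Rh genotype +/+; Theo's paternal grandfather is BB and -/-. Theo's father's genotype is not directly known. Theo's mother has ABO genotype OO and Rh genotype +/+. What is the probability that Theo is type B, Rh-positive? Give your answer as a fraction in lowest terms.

Theo's father's ABO genotype from AB × BB: 1/2 AB, 1/2 BB.
Crossing each possibility with the mother OO and summing P(type B): 1/2·1/2 + 1/2·1 = 3/4.
Similarly for Rh via the father's Rh distribution: P(Rh+) = 1.
Independent loci: 3/4 × 1 = 3/4.

3/4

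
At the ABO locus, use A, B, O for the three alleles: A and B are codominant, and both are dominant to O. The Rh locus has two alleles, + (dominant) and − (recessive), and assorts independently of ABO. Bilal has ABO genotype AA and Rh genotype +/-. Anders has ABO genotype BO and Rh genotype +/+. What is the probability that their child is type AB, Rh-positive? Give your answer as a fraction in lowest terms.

ABO cross AA × BO → offspring phenotypes: 1/2 A, 1/2 AB.
Rh cross +/- × +/+ → 1 Rh+.
Independent loci: P(type AB, Rh-positive) = 1/2 × 1 = 1/2.

1/2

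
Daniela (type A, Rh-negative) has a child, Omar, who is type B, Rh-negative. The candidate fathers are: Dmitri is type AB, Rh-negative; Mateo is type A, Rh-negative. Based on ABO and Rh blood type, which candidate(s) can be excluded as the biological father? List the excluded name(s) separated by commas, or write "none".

Mateo

A candidate is excluded only if no genotype consistent with his phenotype could produce a type B, Rh-negative child with a type A, Rh-negative mother.
Mateo (type A, Rh-): no genotype consistent with that phenotype can produce a type-B Rh- child with a type-A mother.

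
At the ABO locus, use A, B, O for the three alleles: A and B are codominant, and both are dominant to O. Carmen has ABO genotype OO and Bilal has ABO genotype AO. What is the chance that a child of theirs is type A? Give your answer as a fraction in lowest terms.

1/2

ABO cross OO × AO → offspring phenotypes: 1/2 O, 1/2 A.
So P(type A) = 1/2.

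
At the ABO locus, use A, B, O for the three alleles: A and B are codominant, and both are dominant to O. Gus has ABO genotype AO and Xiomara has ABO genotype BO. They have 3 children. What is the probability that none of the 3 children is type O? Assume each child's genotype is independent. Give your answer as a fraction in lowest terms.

ABO cross AO × BO → 1/4 O, 1/4 A, 1/4 B, 1/4 AB.
So P(type O) = 1/4 per child.
P(not type O) = 3/4 for one child; (3/4)^3 = 27/64.

27/64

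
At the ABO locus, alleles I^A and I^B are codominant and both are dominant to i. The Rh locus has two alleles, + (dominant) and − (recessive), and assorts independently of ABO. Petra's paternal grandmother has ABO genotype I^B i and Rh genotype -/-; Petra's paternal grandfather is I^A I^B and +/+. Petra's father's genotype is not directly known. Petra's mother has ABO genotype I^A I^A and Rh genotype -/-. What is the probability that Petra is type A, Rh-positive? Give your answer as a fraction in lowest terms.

Petra's father's ABO genotype from I^B i × I^A I^B: 1/4 I^A I^B, 1/4 I^A i, 1/4 I^B I^B, 1/4 I^B i.
Crossing each possibility with the mother I^A I^A and summing P(type A): 1/4·1/2 + 1/4·1 + 1/4·0 + 1/4·1/2 = 1/2.
Similarly for Rh via the father's Rh distribution: P(Rh+) = 1/2.
Independent loci: 1/2 × 1/2 = 1/4.

1/4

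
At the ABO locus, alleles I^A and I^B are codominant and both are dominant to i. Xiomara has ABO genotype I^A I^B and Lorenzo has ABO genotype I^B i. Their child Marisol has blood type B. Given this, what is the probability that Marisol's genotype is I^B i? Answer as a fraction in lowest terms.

1/2

Cross I^A I^B × I^B i → 1/4 I^A I^B, 1/4 I^A i, 1/4 I^B I^B, 1/4 I^B i.
Type-B genotypes among offspring: I^B I^B (1/4), I^B i (1/4); total 1/2.
P(I^B i | type B) = (1/4) / (1/2) = 1/2.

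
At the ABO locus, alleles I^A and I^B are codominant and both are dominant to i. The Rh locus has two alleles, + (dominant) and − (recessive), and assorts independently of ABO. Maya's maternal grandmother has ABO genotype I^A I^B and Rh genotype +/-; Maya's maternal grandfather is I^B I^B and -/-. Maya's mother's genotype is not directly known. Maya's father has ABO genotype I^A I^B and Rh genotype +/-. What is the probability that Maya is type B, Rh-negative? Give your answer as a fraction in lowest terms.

Maya's mother's ABO genotype from I^A I^B × I^B I^B: 1/2 I^A I^B, 1/2 I^B I^B.
Crossing each possibility with the father I^A I^B and summing P(type B): 1/2·1/4 + 1/2·1/2 = 3/8.
Similarly for Rh via the mother's Rh distribution: P(Rh-) = 3/8.
Independent loci: 3/8 × 3/8 = 9/64.

9/64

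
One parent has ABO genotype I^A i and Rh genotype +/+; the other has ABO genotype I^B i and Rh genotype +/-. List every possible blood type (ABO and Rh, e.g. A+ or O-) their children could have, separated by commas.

Gametes from I^A i × I^B i give offspring ABO genotypes I^A I^B, I^A i, I^B i, i i, i.e. phenotypes O, A, B, AB.
Rh cross +/+ × +/- → phenotypes Rh+.
Combining independently: O+, A+, B+, AB+.

O+, A+, B+, AB+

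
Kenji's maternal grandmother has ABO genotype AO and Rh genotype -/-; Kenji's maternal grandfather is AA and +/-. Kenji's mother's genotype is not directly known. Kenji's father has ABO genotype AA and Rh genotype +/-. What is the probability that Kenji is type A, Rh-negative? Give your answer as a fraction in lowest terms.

Kenji's mother's ABO genotype from AO × AA: 1/2 AA, 1/2 AO.
Crossing each possibility with the father AA and summing P(type A): 1/2·1 + 1/2·1 = 1.
Similarly for Rh via the mother's Rh distribution: P(Rh-) = 3/8.
Independent loci: 1 × 3/8 = 3/8.

3/8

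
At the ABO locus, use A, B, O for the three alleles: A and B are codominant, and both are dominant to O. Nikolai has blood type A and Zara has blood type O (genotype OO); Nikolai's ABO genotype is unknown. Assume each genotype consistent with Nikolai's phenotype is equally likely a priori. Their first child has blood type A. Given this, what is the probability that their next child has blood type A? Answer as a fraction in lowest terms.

Possible genotypes: Nikolai ∈ {AA, AO}; Zara ∈ {OO}.
Weight each parental genotype pair by prior × P(type-A child):
  AA × OO: posterior weight 2/3; P(next child type A) = 1.
  AO × OO: posterior weight 1/3; P(next child type A) = 1/2.
Weighted sum = 5/6.

5/6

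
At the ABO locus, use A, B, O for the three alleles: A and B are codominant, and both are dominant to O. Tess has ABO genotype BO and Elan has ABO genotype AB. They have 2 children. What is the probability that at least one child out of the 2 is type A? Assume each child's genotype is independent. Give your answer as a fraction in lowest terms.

ABO cross BO × AB → 1/4 A, 1/2 B, 1/4 AB.
So P(type A) = 1/4 per child.
P(none) = (3/4)^2 = 9/16; P(at least one) = 1 − 9/16 = 7/16.

7/16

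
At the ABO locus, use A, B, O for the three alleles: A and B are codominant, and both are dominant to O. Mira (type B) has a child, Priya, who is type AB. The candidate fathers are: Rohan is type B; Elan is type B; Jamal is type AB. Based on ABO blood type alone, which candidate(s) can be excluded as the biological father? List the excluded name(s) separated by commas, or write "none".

A candidate is excluded only if no genotype consistent with his phenotype could produce a type AB child with a type B mother.
Rohan (type B): no genotype consistent with that phenotype can produce a type-AB child with a type-B mother.
Elan (type B): no genotype consistent with that phenotype can produce a type-AB child with a type-B mother.

Rohan, Elan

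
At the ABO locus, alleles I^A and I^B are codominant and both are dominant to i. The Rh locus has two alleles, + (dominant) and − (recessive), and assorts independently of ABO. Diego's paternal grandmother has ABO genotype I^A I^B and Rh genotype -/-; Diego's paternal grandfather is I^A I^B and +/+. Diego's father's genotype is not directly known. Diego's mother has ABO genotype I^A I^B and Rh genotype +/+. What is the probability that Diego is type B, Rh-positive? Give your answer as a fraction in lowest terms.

Diego's father's ABO genotype from I^A I^B × I^A I^B: 1/4 I^A I^A, 1/2 I^A I^B, 1/4 I^B I^B.
Crossing each possibility with the mother I^A I^B and summing P(type B): 1/4·0 + 1/2·1/4 + 1/4·1/2 = 1/4.
Similarly for Rh via the father's Rh distribution: P(Rh+) = 1.
Independent loci: 1/4 × 1 = 1/4.

1/4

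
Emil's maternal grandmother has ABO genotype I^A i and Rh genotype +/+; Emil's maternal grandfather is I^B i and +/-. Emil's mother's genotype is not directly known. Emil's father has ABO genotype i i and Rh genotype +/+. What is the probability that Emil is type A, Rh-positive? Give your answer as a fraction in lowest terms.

1/4

Emil's mother's ABO genotype from I^A i × I^B i: 1/4 I^A I^B, 1/4 I^A i, 1/4 I^B i, 1/4 i i.
Crossing each possibility with the father i i and summing P(type A): 1/4·1/2 + 1/4·1/2 + 1/4·0 + 1/4·0 = 1/4.
Similarly for Rh via the mother's Rh distribution: P(Rh+) = 1.
Independent loci: 1/4 × 1 = 1/4.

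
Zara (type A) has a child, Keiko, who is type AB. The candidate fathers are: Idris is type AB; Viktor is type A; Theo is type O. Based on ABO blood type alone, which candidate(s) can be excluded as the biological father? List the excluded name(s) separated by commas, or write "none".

Viktor, Theo

A candidate is excluded only if no genotype consistent with his phenotype could produce a type AB child with a type A mother.
Viktor (type A): no genotype consistent with that phenotype can produce a type-AB child with a type-A mother.
Theo (type O): no genotype consistent with that phenotype can produce a type-AB child with a type-A mother.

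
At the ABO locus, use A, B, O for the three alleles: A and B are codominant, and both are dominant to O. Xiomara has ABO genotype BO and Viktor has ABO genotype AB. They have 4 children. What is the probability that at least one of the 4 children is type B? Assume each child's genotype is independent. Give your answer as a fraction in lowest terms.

ABO cross BO × AB → 1/4 A, 1/2 B, 1/4 AB.
So P(type B) = 1/2 per child.
P(none) = (1/2)^4 = 1/16; P(at least one) = 1 − 1/16 = 15/16.

15/16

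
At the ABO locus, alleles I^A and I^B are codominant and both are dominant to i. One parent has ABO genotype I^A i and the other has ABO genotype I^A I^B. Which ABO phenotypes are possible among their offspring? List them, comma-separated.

Gametes from I^A i × I^A I^B give offspring ABO genotypes I^A I^A, I^A I^B, I^A i, I^B i, i.e. phenotypes A, B, AB.

A, B, AB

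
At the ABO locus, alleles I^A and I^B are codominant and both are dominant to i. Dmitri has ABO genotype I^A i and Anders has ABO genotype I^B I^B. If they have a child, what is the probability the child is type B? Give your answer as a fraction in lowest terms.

ABO cross I^A i × I^B I^B → offspring phenotypes: 1/2 B, 1/2 AB.
So P(type B) = 1/2.

1/2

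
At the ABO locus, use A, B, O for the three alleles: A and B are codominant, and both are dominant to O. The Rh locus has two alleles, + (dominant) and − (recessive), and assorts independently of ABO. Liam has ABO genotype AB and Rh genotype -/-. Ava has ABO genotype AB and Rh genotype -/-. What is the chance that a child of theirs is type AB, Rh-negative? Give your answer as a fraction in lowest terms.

ABO cross AB × AB → offspring phenotypes: 1/4 A, 1/4 B, 1/2 AB.
Rh cross -/- × -/- → 1 Rh-.
Independent loci: P(type AB, Rh-negative) = 1/2 × 1 = 1/2.

1/2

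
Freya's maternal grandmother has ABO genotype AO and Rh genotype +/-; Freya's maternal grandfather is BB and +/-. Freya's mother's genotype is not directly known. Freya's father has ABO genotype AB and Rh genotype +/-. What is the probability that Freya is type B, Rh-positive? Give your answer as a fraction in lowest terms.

9/32

Freya's mother's ABO genotype from AO × BB: 1/2 AB, 1/2 BO.
Crossing each possibility with the father AB and summing P(type B): 1/2·1/4 + 1/2·1/2 = 3/8.
Similarly for Rh via the mother's Rh distribution: P(Rh+) = 3/4.
Independent loci: 3/8 × 3/4 = 9/32.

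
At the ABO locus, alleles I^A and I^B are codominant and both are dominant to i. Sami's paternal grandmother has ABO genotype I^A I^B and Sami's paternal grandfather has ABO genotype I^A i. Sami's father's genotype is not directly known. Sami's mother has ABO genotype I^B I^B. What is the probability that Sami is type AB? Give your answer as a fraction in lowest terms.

1/2

Sami's father's ABO genotype from I^A I^B × I^A i: 1/4 I^A I^A, 1/4 I^A I^B, 1/4 I^A i, 1/4 I^B i.
Crossing each possibility with the mother I^B I^B and summing P(type AB): 1/4·1 + 1/4·1/2 + 1/4·1/2 + 1/4·0 = 1/2.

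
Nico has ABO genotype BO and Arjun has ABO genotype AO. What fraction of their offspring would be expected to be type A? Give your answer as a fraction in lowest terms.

ABO cross BO × AO → offspring phenotypes: 1/4 O, 1/4 A, 1/4 B, 1/4 AB.
So P(type A) = 1/4.

1/4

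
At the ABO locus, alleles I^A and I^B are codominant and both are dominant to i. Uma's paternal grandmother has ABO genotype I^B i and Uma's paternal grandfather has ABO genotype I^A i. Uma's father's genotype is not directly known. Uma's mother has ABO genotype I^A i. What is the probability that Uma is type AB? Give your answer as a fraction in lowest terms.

Uma's father's ABO genotype from I^B i × I^A i: 1/4 I^A I^B, 1/4 I^A i, 1/4 I^B i, 1/4 i i.
Crossing each possibility with the mother I^A i and summing P(type AB): 1/4·1/4 + 1/4·0 + 1/4·1/4 + 1/4·0 = 1/8.

1/8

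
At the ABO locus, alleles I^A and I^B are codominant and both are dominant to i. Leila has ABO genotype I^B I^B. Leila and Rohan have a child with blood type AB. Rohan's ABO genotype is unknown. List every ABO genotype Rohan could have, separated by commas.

For each candidate genotype of Rohan, check whether crossing it with I^B I^B can produce every observed child phenotype.
  I^A I^A → possible child types {AB} ✓
  I^A I^B → possible child types {B, AB} ✓
  I^A i → possible child types {B, AB} ✓
  I^B I^B → possible child types {B} ✗
  I^B i → possible child types {B} ✗
  i i → possible child types {B} ✗

I^A I^A, I^A I^B, I^A i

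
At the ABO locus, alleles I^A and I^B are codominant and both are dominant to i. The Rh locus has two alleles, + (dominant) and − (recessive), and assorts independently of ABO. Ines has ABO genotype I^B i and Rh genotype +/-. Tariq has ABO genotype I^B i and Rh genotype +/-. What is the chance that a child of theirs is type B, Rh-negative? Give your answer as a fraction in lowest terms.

3/16

ABO cross I^B i × I^B i → offspring phenotypes: 1/4 O, 3/4 B.
Rh cross +/- × +/- → 3/4 Rh+, 1/4 Rh-.
Independent loci: P(type B, Rh-negative) = 3/4 × 1/4 = 3/16.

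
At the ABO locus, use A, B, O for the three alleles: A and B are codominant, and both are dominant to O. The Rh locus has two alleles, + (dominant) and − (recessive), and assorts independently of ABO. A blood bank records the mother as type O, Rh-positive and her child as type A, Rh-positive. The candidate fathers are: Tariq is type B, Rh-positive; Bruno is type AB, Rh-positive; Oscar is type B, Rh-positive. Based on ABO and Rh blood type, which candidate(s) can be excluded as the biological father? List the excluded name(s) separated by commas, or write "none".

A candidate is excluded only if no genotype consistent with his phenotype could produce a type A, Rh-positive child with a type O, Rh-positive mother.
Tariq (type B, Rh+): no genotype consistent with that phenotype can produce a type-A Rh+ child with a type-O mother.
Oscar (type B, Rh+): no genotype consistent with that phenotype can produce a type-A Rh+ child with a type-O mother.

Tariq, Oscar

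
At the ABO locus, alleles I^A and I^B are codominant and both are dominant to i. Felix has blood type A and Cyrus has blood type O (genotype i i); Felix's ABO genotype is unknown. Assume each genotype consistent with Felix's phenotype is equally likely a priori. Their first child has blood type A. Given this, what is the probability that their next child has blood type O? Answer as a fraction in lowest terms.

1/6

Possible genotypes: Felix ∈ {I^A I^A, I^A i}; Cyrus ∈ {i i}.
Weight each parental genotype pair by prior × P(type-A child):
  I^A I^A × i i: posterior weight 2/3; P(next child type O) = 0.
  I^A i × i i: posterior weight 1/3; P(next child type O) = 1/2.
Weighted sum = 1/6.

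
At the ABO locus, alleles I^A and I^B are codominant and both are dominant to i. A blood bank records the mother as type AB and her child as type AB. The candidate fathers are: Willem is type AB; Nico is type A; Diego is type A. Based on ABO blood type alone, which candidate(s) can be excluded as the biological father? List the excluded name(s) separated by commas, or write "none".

A candidate is excluded only if no genotype consistent with his phenotype could produce a type AB child with a type AB mother.
Every candidate has at least one consistent genotype combination, so none can be excluded.

none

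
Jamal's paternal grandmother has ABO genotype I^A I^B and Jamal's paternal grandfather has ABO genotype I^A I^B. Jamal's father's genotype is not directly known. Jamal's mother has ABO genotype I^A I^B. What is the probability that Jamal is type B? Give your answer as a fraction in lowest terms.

Jamal's father's ABO genotype from I^A I^B × I^A I^B: 1/4 I^A I^A, 1/2 I^A I^B, 1/4 I^B I^B.
Crossing each possibility with the mother I^A I^B and summing P(type B): 1/4·0 + 1/2·1/4 + 1/4·1/2 = 1/4.

1/4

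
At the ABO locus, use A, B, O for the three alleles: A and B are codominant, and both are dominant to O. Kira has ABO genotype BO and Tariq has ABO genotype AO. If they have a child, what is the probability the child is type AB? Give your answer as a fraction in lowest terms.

1/4

ABO cross BO × AO → offspring phenotypes: 1/4 O, 1/4 A, 1/4 B, 1/4 AB.
So P(type AB) = 1/4.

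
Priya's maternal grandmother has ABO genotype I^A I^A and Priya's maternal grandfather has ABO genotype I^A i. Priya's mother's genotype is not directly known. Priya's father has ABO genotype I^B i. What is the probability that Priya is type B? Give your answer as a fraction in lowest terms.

1/8

Priya's mother's ABO genotype from I^A I^A × I^A i: 1/2 I^A I^A, 1/2 I^A i.
Crossing each possibility with the father I^B i and summing P(type B): 1/2·0 + 1/2·1/4 = 1/8.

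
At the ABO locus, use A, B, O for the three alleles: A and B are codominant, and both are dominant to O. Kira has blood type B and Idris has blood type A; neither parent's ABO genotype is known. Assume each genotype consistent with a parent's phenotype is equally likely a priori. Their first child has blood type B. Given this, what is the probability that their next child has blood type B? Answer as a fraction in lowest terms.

Possible genotypes: Kira ∈ {BB, BO}; Idris ∈ {AA, AO}.
Weight each parental genotype pair by prior × P(type-B child):
  BB × AO: posterior weight 2/3; P(next child type B) = 1/2.
  BO × AO: posterior weight 1/3; P(next child type B) = 1/4.
Weighted sum = 5/12.

5/12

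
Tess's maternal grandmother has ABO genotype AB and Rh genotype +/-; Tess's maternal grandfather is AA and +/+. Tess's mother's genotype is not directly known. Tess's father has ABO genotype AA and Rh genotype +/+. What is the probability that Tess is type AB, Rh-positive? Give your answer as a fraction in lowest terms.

Tess's mother's ABO genotype from AB × AA: 1/2 AA, 1/2 AB.
Crossing each possibility with the father AA and summing P(type AB): 1/2·0 + 1/2·1/2 = 1/4.
Similarly for Rh via the mother's Rh distribution: P(Rh+) = 1.
Independent loci: 1/4 × 1 = 1/4.

1/4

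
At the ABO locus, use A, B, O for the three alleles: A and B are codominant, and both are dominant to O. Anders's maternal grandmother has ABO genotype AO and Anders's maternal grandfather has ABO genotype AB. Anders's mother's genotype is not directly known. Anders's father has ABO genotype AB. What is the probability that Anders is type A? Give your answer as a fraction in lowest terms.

3/8

Anders's mother's ABO genotype from AO × AB: 1/4 AA, 1/4 AB, 1/4 AO, 1/4 BO.
Crossing each possibility with the father AB and summing P(type A): 1/4·1/2 + 1/4·1/4 + 1/4·1/2 + 1/4·1/4 = 3/8.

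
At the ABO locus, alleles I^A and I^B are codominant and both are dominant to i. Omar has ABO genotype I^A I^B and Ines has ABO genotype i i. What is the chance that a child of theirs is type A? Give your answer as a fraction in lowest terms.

1/2

ABO cross I^A I^B × i i → offspring phenotypes: 1/2 A, 1/2 B.
So P(type A) = 1/2.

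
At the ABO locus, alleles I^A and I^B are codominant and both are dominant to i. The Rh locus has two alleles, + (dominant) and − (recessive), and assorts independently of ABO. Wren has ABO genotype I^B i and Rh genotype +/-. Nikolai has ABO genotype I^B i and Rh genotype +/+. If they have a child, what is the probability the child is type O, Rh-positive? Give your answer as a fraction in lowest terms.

ABO cross I^B i × I^B i → offspring phenotypes: 1/4 O, 3/4 B.
Rh cross +/- × +/+ → 1 Rh+.
Independent loci: P(type O, Rh-positive) = 1/4 × 1 = 1/4.

1/4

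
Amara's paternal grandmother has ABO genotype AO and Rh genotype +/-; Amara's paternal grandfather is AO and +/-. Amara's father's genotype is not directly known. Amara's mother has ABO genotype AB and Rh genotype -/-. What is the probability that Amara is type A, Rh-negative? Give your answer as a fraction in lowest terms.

1/4

Amara's father's ABO genotype from AO × AO: 1/4 AA, 1/2 AO, 1/4 OO.
Crossing each possibility with the mother AB and summing P(type A): 1/4·1/2 + 1/2·1/2 + 1/4·1/2 = 1/2.
Similarly for Rh via the father's Rh distribution: P(Rh-) = 1/2.
Independent loci: 1/2 × 1/2 = 1/4.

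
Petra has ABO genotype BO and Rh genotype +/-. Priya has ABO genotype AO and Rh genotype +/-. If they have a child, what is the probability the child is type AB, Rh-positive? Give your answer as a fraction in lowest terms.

3/16

ABO cross BO × AO → offspring phenotypes: 1/4 O, 1/4 A, 1/4 B, 1/4 AB.
Rh cross +/- × +/- → 3/4 Rh+, 1/4 Rh-.
Independent loci: P(type AB, Rh-positive) = 1/4 × 3/4 = 3/16.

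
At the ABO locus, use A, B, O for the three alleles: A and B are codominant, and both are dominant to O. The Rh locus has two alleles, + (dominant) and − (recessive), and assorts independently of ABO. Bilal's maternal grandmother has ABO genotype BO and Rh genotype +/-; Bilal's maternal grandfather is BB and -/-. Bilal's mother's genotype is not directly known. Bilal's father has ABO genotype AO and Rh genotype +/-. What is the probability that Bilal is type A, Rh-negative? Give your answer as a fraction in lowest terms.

Bilal's mother's ABO genotype from BO × BB: 1/2 BB, 1/2 BO.
Crossing each possibility with the father AO and summing P(type A): 1/2·0 + 1/2·1/4 = 1/8.
Similarly for Rh via the mother's Rh distribution: P(Rh-) = 3/8.
Independent loci: 1/8 × 3/8 = 3/64.

3/64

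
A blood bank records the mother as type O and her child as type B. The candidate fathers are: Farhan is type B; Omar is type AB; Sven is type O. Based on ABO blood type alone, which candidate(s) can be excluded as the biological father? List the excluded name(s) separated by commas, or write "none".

A candidate is excluded only if no genotype consistent with his phenotype could produce a type B child with a type O mother.
Sven (type O): no genotype consistent with that phenotype can produce a type-B child with a type-O mother.

Sven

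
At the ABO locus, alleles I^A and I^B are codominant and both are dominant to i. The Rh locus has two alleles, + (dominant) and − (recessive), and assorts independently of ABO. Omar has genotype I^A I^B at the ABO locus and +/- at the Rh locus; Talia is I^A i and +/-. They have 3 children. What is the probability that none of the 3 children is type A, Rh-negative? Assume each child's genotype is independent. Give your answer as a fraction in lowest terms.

ABO cross I^A I^B × I^A i → 1/2 A, 1/4 B, 1/4 AB.
Rh cross +/- × +/- → 3/4 Rh+, 1/4 Rh-; so P(type A, Rh-negative) = 1/2 × 1/4 = 1/8 per child.
P(not type A, Rh-negative) = 7/8 for one child; (7/8)^3 = 343/512.

343/512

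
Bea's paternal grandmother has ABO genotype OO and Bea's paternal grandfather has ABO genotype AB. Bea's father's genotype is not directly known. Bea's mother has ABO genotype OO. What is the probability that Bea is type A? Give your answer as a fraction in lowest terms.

Bea's father's ABO genotype from OO × AB: 1/2 AO, 1/2 BO.
Crossing each possibility with the mother OO and summing P(type A): 1/2·1/2 + 1/2·0 = 1/4.

1/4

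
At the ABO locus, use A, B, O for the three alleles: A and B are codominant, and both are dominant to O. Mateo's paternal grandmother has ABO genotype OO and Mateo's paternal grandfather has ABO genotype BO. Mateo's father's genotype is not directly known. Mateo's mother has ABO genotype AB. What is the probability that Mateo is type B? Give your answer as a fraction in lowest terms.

Mateo's father's ABO genotype from OO × BO: 1/2 BO, 1/2 OO.
Crossing each possibility with the mother AB and summing P(type B): 1/2·1/2 + 1/2·1/2 = 1/2.

1/2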